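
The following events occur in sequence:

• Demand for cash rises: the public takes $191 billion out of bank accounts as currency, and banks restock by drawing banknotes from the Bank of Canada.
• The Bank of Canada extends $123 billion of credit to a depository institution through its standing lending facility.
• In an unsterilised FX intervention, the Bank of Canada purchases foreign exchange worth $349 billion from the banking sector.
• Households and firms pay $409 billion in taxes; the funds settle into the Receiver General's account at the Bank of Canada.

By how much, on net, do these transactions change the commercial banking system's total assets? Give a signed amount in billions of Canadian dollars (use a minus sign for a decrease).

-$477 billion

Currency withdrawal $191 billion: bank balance sheets shrink → −$191B.
Discount-window loan $123 billion: bank balance sheets expand → +$123B.
FX purchase $349 billion: just an asset swap on bank balance sheets → 0.
Government account inflow $409 billion: bank balance sheets shrink → −$409B.
Net: −191 + 123 + 0 − 409 = -$477 billion.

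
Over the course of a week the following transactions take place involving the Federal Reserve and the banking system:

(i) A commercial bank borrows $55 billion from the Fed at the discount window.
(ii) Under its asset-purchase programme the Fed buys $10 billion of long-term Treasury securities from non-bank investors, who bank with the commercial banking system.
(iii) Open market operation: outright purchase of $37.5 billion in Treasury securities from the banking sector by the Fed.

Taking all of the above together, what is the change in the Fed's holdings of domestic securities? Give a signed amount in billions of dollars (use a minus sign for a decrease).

Discount-window loan $55 billion: the Fed's securities portfolio is untouched → 0.
Asset purchase (from non-banks) $10 billion: securities added to the Fed's portfolio → +$10B.
OMO purchase (from banks) $37.5 billion: securities added to the Fed's portfolio → +$37.5B.
Net: 0 + 10 + 37.5 = +$47.5 billion.

+$47.5 billion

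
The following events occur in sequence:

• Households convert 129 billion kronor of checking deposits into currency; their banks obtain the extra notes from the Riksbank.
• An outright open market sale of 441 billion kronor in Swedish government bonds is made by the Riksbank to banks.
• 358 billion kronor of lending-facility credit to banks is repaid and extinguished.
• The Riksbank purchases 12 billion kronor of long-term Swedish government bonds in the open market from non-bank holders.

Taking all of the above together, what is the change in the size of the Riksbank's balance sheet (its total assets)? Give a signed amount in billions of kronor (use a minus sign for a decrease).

Riksbank balance sheet:
  Assets:      Securities −429B, Loans to banks −358B
  Liabilities: Bank reserves −916B, Currency in circulation +129B
Commercial banking system:
  Assets:      Reserves at CB −916B, Securities +441B
  Liabilities: Checkable deposits −117B, Borrowings from CB −358B
Change in total Riksbank assets = -787 billion.

-787 billion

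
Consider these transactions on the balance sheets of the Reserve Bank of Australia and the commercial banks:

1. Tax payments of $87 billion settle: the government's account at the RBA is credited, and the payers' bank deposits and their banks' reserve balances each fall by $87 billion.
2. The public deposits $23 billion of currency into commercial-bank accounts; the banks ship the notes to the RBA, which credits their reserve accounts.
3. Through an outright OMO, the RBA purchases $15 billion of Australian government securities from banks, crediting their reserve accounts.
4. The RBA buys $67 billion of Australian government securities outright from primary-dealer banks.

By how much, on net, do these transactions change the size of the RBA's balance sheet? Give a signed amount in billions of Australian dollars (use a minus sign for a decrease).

+$82 billion

RBA balance sheet:
  Assets:      Securities +$82B
  Liabilities: Bank reserves +$18B, Currency in circulation −$23B, Government deposits +$87B
Change in total RBA assets = +$82 billion.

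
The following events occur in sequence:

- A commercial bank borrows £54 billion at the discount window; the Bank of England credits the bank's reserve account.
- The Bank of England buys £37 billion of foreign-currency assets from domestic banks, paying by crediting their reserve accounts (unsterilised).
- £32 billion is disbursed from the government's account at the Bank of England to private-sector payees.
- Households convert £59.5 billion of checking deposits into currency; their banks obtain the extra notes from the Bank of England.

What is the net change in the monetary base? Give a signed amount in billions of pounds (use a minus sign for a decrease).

+£123 billion

Discount-window loan £54 billion: Bank of England balance sheet expands → +£54B.
FX purchase £37 billion: Bank of England balance sheet expands → +£37B.
Government spending £32 billion: a non-base liability converts back to reserves → +£32B.
Currency withdrawal £59.5 billion: just a shift between currency and reserves — both are base money → 0.
Net: 54 + 37 + 32 + 0 = +£123 billion.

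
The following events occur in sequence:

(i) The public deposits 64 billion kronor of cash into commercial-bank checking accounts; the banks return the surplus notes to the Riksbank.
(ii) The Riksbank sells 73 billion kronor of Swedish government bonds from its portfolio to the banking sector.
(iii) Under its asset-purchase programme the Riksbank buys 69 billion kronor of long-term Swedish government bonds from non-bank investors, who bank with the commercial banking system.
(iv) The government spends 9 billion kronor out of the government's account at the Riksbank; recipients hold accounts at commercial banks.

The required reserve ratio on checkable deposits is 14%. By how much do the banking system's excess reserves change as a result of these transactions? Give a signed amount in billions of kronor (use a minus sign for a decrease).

Currency deposit 64 billion kronor: reserves +64B, deposits +64B.
OMO sale (to banks) 73 billion kronor: reserves −73B, deposits 0.
Asset purchase (from non-banks) 69 billion kronor: reserves +69B, deposits +69B.
Government spending 9 billion kronor: reserves +9B, deposits +9B.
Totals: Δreserves = +69B, Δdeposits = +142B.
Δrequired reserves = 14% × +142B = +19.88B.
Δexcess reserves = Δreserves − Δrequired = +69B − (+19.88B) = +49.12 billion.

+49.12 billion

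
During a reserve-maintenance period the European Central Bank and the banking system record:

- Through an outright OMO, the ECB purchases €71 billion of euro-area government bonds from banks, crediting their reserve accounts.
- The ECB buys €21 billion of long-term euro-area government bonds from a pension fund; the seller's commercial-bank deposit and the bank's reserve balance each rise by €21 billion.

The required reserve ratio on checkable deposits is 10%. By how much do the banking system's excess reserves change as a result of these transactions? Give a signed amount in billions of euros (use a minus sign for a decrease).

OMO purchase (from banks) €71 billion: reserves +€71B, deposits 0.
Asset purchase (from non-banks) €21 billion: reserves +€21B, deposits +€21B.
Totals: Δreserves = +€92B, Δdeposits = +€21B.
Δrequired reserves = 10% × +€21B = +€2.1B.
Δexcess reserves = Δreserves − Δrequired = +€92B − (+€2.1B) = +€89.9 billion.

+€89.9 billion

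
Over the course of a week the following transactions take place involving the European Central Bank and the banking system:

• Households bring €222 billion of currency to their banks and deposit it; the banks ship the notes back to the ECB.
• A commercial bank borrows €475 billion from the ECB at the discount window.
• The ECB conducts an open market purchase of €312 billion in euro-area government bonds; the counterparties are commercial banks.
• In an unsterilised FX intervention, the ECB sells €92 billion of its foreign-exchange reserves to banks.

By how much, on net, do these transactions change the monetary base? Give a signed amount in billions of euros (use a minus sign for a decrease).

Currency deposit €222 billion: just a shift between currency and reserves — both are base money → 0.
Discount-window loan €475 billion: ECB balance sheet expands → +€475B.
OMO purchase (from banks) €312 billion: ECB balance sheet expands → +€312B.
FX sale €92 billion: ECB balance sheet contracts → −€92B.
Net: 0 + 475 + 312 − 92 = +€695 billion.

+€695 billion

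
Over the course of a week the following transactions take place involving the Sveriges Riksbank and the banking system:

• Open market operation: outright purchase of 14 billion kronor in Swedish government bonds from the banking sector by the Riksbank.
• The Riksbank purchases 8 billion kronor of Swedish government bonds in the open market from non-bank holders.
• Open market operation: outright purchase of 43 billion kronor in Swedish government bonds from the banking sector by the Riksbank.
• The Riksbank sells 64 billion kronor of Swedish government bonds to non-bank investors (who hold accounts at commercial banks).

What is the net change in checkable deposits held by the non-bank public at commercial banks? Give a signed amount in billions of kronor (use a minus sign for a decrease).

-56 billion

Riksbank balance sheet:
  Assets:      Securities +1B
  Liabilities: Bank reserves +1B
Commercial banking system:
  Assets:      Reserves at CB +1B, Securities −57B
  Liabilities: Checkable deposits −56B
So the change in checkable deposits held by the non-bank public at commercial banks is -56 billion.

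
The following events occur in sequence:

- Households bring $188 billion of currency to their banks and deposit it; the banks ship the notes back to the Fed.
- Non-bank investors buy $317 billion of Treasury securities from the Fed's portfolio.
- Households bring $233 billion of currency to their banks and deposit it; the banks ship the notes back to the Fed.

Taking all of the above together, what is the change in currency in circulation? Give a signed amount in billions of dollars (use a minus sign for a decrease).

-$421 billion

Currency deposit $188 billion: notes return to the central bank → −$188B.
Asset sale (to non-banks) $317 billion: no currency enters or leaves circulation → 0.
Currency deposit $233 billion: notes return to the central bank → −$233B.
Net: −188 + 0 − 233 = -$421 billion.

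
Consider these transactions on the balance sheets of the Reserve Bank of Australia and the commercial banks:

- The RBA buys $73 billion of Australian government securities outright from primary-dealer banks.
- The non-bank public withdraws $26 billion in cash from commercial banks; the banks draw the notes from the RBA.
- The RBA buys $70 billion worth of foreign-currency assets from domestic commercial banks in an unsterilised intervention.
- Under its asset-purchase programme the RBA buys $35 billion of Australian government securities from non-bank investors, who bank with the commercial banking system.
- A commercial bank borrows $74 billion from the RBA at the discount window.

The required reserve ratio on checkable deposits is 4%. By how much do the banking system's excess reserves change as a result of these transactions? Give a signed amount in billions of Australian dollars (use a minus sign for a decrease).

+$225.64 billion

OMO purchase (from banks) $73 billion: reserves +$73B, deposits 0.
Currency withdrawal $26 billion: reserves −$26B, deposits −$26B.
FX purchase $70 billion: reserves +$70B, deposits 0.
Asset purchase (from non-banks) $35 billion: reserves +$35B, deposits +$35B.
Discount-window loan $74 billion: reserves +$74B, deposits 0.
Totals: Δreserves = +$226B, Δdeposits = +$9B.
Δrequired reserves = 4% × +$9B = +$0.36B.
Δexcess reserves = Δreserves − Δrequired = +$226B − (+$0.36B) = +$225.64 billion.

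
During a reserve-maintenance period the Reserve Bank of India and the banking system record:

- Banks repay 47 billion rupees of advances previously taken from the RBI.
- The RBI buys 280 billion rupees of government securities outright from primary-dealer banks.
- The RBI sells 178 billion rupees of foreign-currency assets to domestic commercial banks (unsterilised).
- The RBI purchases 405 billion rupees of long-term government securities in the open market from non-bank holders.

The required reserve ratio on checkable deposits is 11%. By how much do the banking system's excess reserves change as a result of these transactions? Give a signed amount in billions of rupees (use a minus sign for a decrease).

Discount-window repayment 47 billion rupees: reserves −47B, deposits 0.
OMO purchase (from banks) 280 billion rupees: reserves +280B, deposits 0.
FX sale 178 billion rupees: reserves −178B, deposits 0.
Asset purchase (from non-banks) 405 billion rupees: reserves +405B, deposits +405B.
Totals: Δreserves = +460B, Δdeposits = +405B.
Δrequired reserves = 11% × +405B = +44.55B.
Δexcess reserves = Δreserves − Δrequired = +460B − (+44.55B) = +415.45 billion.

+415.45 billion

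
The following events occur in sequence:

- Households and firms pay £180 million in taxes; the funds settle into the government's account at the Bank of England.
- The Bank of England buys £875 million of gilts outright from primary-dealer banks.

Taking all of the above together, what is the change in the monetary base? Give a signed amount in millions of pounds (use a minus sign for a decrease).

+£695 million

Bank of England balance sheet:
  Assets:      Securities +£875M
  Liabilities: Bank reserves +£695M, Government deposits +£180M
Monetary base = currency + reserves: 0 + (+£695M) = +£695 million.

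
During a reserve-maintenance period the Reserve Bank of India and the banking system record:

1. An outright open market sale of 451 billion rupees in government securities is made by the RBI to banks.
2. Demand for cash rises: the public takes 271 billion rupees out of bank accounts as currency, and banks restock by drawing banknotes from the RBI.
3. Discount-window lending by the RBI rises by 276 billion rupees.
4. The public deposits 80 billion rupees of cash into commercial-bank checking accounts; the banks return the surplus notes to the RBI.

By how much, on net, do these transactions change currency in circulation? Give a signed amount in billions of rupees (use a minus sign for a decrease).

+191 billion

RBI balance sheet:
  Assets:      Securities −451B, Loans to banks +276B
  Liabilities: Bank reserves −366B, Currency in circulation +191B
So the change in currency in circulation is +191 billion.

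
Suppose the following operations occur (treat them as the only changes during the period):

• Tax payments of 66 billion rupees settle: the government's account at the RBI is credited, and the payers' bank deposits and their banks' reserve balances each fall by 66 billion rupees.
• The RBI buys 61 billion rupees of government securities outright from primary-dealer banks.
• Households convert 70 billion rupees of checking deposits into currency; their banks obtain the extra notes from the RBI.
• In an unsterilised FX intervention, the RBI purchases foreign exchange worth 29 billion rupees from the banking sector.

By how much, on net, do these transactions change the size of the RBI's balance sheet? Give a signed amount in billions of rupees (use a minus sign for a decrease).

+90 billion

RBI balance sheet:
  Assets:      Securities +61B, Foreign assets +29B
  Liabilities: Bank reserves −46B, Currency in circulation +70B, Government deposits +66B
Change in total RBI assets = +90 billion.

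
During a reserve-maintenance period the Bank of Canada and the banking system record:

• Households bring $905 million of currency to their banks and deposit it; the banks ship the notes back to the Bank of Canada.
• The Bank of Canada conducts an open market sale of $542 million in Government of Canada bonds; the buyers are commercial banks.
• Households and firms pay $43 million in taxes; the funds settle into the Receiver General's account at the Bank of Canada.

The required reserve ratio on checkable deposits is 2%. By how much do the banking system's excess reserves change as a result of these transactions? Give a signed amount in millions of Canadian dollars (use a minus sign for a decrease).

+$302.76 million

Currency deposit $905 million: reserves +$905M, deposits +$905M.
OMO sale (to banks) $542 million: reserves −$542M, deposits 0.
Government account inflow $43 million: reserves −$43M, deposits −$43M.
Totals: Δreserves = +$320M, Δdeposits = +$862M.
Δrequired reserves = 2% × +$862M = +$17.24M.
Δexcess reserves = Δreserves − Δrequired = +$320M − (+$17.24M) = +$302.76 million.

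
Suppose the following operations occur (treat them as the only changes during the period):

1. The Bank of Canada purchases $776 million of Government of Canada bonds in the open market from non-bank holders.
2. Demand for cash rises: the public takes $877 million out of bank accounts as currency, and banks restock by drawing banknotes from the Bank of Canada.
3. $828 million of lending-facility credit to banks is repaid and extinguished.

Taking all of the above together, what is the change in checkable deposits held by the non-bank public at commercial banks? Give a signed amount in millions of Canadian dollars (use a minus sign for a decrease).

-$101 million

Asset purchase (from non-banks) $776 million: non-bank counterparties' bank balances rise → +$776M.
Currency withdrawal $877 million: non-bank counterparties' bank balances fall → −$877M.
Discount-window repayment $828 million: the counterparty is a bank, so public deposits are unchanged → 0.
Net: 776 − 877 + 0 = -$101 million.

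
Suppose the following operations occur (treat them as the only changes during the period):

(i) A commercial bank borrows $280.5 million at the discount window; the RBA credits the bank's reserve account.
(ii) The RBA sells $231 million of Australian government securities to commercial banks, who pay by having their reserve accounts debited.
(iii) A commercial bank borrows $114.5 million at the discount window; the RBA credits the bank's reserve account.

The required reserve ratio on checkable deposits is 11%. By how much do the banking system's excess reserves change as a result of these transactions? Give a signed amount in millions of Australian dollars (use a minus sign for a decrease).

+$164 million

Discount-window loan $280.5 million: reserves +$280.5M, deposits 0.
OMO sale (to banks) $231 million: reserves −$231M, deposits 0.
Discount-window loan $114.5 million: reserves +$114.5M, deposits 0.
Totals: Δreserves = +$164M, Δdeposits = 0.
Δrequired reserves = 11% × 0 = 0.
Δexcess reserves = Δreserves − Δrequired = +$164M − (0) = +$164 million.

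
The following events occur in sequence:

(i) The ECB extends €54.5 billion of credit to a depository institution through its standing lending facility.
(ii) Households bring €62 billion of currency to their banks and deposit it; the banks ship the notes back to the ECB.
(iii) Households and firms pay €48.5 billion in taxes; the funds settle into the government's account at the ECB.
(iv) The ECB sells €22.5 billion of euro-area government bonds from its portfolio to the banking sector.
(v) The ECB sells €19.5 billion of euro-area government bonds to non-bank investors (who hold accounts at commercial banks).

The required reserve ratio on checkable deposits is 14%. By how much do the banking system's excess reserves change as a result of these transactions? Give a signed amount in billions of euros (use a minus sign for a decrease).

+€26.84 billion

Discount-window loan €54.5 billion: reserves +€54.5B, deposits 0.
Currency deposit €62 billion: reserves +€62B, deposits +€62B.
Government account inflow €48.5 billion: reserves −€48.5B, deposits −€48.5B.
OMO sale (to banks) €22.5 billion: reserves −€22.5B, deposits 0.
Asset sale (to non-banks) €19.5 billion: reserves −€19.5B, deposits −€19.5B.
Totals: Δreserves = +€26B, Δdeposits = −€6B.
Δrequired reserves = 14% × −€6B = −€0.84B.
Δexcess reserves = Δreserves − Δrequired = +€26B − (−€0.84B) = +€26.84 billion.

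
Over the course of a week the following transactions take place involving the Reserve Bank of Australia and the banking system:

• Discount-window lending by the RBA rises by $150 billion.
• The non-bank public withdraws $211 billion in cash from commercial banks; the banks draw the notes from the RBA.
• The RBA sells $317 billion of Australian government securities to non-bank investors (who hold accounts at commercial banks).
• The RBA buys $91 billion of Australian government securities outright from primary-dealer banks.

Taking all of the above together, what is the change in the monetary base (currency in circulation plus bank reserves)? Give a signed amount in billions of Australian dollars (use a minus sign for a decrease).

Discount-window loan $150 billion: RBA balance sheet expands → +$150B.
Currency withdrawal $211 billion: just a shift between currency and reserves — both are base money → 0.
Asset sale (to non-banks) $317 billion: RBA balance sheet contracts → −$317B.
OMO purchase (from banks) $91 billion: RBA balance sheet expands → +$91B.
Net: 150 + 0 − 317 + 91 = -$76 billion.

-$76 billion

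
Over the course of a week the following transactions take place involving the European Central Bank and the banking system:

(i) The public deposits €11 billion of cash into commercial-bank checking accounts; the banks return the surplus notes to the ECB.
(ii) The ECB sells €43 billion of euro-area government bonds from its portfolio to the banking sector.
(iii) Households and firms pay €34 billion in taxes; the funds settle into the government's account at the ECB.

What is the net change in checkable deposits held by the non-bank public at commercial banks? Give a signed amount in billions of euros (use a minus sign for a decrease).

-€23 billion

Currency deposit €11 billion: non-bank counterparties' bank balances rise → +€11B.
OMO sale (to banks) €43 billion: the counterparty is a bank, so public deposits are unchanged → 0.
Government account inflow €34 billion: non-bank counterparties' bank balances fall → −€34B.
Net: 11 + 0 − 34 = -€23 billion.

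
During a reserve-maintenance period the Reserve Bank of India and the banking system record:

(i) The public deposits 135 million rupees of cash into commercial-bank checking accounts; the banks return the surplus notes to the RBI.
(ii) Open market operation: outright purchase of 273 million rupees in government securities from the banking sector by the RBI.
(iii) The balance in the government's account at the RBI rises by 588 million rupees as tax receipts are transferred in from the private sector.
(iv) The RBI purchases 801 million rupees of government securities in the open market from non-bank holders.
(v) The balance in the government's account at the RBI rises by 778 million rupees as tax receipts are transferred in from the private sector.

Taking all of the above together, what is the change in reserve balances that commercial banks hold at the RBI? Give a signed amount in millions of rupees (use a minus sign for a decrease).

-157 million

RBI balance sheet:
  Assets:      Securities +1074M
  Liabilities: Bank reserves −157M, Currency in circulation −135M, Government deposits +1366M
So the change in reserve balances that commercial banks hold at the RBI is -157 million.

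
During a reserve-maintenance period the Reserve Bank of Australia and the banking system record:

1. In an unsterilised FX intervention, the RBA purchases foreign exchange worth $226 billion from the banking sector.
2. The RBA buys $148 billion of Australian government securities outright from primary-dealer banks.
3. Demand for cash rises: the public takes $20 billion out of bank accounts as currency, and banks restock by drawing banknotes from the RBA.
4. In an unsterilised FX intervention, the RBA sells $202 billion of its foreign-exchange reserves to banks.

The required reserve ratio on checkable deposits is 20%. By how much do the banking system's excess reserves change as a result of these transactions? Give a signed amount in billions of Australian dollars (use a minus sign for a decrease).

+$156 billion

FX purchase $226 billion: reserves +$226B, deposits 0.
OMO purchase (from banks) $148 billion: reserves +$148B, deposits 0.
Currency withdrawal $20 billion: reserves −$20B, deposits −$20B.
FX sale $202 billion: reserves −$202B, deposits 0.
Totals: Δreserves = +$152B, Δdeposits = −$20B.
Δrequired reserves = 20% × −$20B = −$4B.
Δexcess reserves = Δreserves − Δrequired = +$152B − (−$4B) = +$156 billion.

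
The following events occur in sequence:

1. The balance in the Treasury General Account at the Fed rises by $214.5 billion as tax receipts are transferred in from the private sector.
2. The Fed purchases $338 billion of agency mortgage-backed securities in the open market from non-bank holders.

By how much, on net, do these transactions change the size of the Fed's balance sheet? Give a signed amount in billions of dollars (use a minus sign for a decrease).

+$338 billion

Government account inflow $214.5 billion: only the composition of liabilities changes → 0.
Asset purchase (from non-banks) $338 billion: a Fed asset is acquired → +$338B.
Net: 0 + 338 = +$338 billion.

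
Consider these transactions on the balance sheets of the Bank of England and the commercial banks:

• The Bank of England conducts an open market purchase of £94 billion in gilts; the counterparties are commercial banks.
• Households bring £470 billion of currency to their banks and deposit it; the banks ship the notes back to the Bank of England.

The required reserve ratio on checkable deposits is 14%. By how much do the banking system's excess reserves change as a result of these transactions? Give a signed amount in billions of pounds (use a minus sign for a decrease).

OMO purchase (from banks) £94 billion: reserves +£94B, deposits 0.
Currency deposit £470 billion: reserves +£470B, deposits +£470B.
Totals: Δreserves = +£564B, Δdeposits = +£470B.
Δrequired reserves = 14% × +£470B = +£65.8B.
Δexcess reserves = Δreserves − Δrequired = +£564B − (+£65.8B) = +£498.2 billion.

+£498.2 billion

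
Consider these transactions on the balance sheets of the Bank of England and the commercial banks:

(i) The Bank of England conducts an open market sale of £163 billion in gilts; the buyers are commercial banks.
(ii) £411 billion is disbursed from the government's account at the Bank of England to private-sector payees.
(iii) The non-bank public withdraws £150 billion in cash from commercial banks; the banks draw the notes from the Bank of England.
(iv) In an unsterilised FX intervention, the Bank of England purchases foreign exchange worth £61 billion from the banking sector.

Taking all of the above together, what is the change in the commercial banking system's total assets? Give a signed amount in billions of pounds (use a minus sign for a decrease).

OMO sale (to banks) £163 billion: just an asset swap on bank balance sheets → 0.
Government spending £411 billion: bank balance sheets expand → +£411B.
Currency withdrawal £150 billion: bank balance sheets shrink → −£150B.
FX purchase £61 billion: just an asset swap on bank balance sheets → 0.
Net: 0 + 411 − 150 + 0 = +£261 billion.

+£261 billion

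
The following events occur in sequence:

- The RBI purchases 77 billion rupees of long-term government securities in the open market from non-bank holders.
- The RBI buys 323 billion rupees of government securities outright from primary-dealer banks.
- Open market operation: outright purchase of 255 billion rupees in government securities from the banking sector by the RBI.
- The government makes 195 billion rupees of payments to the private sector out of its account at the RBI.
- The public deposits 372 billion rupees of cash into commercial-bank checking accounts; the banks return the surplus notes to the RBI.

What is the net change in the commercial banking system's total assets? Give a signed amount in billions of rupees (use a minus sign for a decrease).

Asset purchase (from non-banks) 77 billion rupees: bank balance sheets expand → +77B.
OMO purchase (from banks) 323 billion rupees: just an asset swap on bank balance sheets → 0.
OMO purchase (from banks) 255 billion rupees: just an asset swap on bank balance sheets → 0.
Government spending 195 billion rupees: bank balance sheets expand → +195B.
Currency deposit 372 billion rupees: bank balance sheets expand → +372B.
Net: 77 + 0 + 0 + 195 + 372 = +644 billion.

+644 billion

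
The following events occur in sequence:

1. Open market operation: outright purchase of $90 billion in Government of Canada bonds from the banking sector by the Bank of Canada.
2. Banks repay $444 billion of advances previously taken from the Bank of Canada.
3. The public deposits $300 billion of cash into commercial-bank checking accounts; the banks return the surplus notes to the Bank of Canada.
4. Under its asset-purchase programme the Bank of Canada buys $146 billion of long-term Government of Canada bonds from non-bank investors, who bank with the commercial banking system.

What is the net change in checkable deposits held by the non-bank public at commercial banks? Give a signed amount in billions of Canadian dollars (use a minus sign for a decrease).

+$446 billion

Bank of Canada balance sheet:
  Assets:      Securities +$236B, Loans to banks −$444B
  Liabilities: Bank reserves +$92B, Currency in circulation −$300B
Commercial banking system:
  Assets:      Reserves at CB +$92B, Securities −$90B
  Liabilities: Checkable deposits +$446B, Borrowings from CB −$444B
So the change in checkable deposits held by the non-bank public at commercial banks is +$446 billion.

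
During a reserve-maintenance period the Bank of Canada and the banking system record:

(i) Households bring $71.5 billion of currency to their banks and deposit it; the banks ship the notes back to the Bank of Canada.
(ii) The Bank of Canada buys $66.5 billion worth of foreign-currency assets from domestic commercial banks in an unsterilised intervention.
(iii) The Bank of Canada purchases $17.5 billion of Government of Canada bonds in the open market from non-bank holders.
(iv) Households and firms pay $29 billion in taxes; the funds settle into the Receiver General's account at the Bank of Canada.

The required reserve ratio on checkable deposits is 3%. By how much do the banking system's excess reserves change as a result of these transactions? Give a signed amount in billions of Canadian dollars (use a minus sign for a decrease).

Currency deposit $71.5 billion: reserves +$71.5B, deposits +$71.5B.
FX purchase $66.5 billion: reserves +$66.5B, deposits 0.
Asset purchase (from non-banks) $17.5 billion: reserves +$17.5B, deposits +$17.5B.
Government account inflow $29 billion: reserves −$29B, deposits −$29B.
Totals: Δreserves = +$126.5B, Δdeposits = +$60B.
Δrequired reserves = 3% × +$60B = +$1.8B.
Δexcess reserves = Δreserves − Δrequired = +$126.5B − (+$1.8B) = +$124.7 billion.

+$124.7 billion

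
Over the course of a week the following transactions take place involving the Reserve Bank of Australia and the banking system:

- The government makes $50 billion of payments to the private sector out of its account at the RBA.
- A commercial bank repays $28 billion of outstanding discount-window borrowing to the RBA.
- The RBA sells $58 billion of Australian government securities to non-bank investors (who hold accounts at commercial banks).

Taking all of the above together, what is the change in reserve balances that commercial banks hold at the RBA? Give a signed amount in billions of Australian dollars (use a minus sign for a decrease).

-$36 billion

Government spending $50 billion: government payments flow into bank reserve accounts → +$50B.
Discount-window repayment $28 billion: repayment is debited from reserves → −$28B.
Asset sale (to non-banks) $58 billion: the non-bank buyers' banks settle from reserves → −$58B.
Net: 50 − 28 − 58 = -$36 billion.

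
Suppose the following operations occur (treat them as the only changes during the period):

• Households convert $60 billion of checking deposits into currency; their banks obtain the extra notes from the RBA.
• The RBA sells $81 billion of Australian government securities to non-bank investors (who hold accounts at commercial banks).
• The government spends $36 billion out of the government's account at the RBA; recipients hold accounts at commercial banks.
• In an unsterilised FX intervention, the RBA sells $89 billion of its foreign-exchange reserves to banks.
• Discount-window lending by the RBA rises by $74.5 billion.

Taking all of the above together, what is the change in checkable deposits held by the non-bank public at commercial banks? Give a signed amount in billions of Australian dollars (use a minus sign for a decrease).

Currency withdrawal $60 billion: non-bank counterparties' bank balances fall → −$60B.
Asset sale (to non-banks) $81 billion: non-bank counterparties' bank balances fall → −$81B.
Government spending $36 billion: non-bank counterparties' bank balances rise → +$36B.
FX sale $89 billion: the counterparty is a bank, so public deposits are unchanged → 0.
Discount-window loan $74.5 billion: the counterparty is a bank, so public deposits are unchanged → 0.
Net: −60 − 81 + 36 + 0 + 0 = -$105 billion.

-$105 billion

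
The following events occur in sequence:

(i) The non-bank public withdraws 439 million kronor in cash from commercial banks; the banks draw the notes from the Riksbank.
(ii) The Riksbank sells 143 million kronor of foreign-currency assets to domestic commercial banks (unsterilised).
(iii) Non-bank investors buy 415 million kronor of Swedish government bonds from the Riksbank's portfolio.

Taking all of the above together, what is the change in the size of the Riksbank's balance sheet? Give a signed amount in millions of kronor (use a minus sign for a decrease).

Currency withdrawal 439 million kronor: only the composition of liabilities changes → 0.
FX sale 143 million kronor: a Riksbank asset is shed → −143M.
Asset sale (to non-banks) 415 million kronor: a Riksbank asset is shed → −415M.
Net: 0 − 143 − 415 = -558 million.

-558 million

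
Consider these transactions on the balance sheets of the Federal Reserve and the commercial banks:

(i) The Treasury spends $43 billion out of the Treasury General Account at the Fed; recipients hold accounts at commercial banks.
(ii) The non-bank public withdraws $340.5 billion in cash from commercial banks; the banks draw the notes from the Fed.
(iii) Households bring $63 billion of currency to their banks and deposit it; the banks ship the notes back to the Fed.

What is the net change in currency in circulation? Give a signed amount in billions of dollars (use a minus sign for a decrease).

+$277.5 billion

Government spending $43 billion: no currency enters or leaves circulation → 0.
Currency withdrawal $340.5 billion: notes leave the central bank → +$340.5B.
Currency deposit $63 billion: notes return to the central bank → −$63B.
Net: 0 + 340.5 − 63 = +$277.5 billion.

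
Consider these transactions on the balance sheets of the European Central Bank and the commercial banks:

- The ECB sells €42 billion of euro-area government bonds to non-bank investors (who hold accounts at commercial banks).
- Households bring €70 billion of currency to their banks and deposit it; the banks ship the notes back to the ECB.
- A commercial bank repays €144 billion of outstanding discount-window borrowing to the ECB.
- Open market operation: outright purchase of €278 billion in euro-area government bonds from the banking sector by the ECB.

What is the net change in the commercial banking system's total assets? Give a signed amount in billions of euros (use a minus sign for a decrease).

-€116 billion

Asset sale (to non-banks) €42 billion: bank balance sheets shrink → −€42B.
Currency deposit €70 billion: bank balance sheets expand → +€70B.
Discount-window repayment €144 billion: bank balance sheets shrink → −€144B.
OMO purchase (from banks) €278 billion: just an asset swap on bank balance sheets → 0.
Net: −42 + 70 − 144 + 0 = -€116 billion.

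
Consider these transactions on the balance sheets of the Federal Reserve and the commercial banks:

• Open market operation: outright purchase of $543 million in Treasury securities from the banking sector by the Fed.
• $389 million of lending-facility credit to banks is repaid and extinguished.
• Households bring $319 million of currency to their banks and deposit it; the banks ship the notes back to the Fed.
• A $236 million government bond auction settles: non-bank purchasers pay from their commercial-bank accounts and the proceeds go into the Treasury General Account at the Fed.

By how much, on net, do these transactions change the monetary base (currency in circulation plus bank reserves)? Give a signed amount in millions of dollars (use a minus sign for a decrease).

OMO purchase (from banks) $543 million: Fed balance sheet expands → +$543M.
Discount-window repayment $389 million: Fed balance sheet contracts → −$389M.
Currency deposit $319 million: just a shift between currency and reserves — both are base money → 0.
Government account inflow $236 million: reserves shift to a non-base liability → −$236M.
Net: 543 − 389 + 0 − 236 = -$82 million.

-$82 million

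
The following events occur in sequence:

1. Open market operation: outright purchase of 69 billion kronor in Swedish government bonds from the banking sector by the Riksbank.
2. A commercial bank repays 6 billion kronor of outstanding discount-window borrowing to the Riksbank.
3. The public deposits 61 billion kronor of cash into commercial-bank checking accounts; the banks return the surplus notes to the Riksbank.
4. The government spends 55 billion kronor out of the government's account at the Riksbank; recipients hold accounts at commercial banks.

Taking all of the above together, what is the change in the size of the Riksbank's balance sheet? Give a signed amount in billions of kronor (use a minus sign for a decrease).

+63 billion

OMO purchase (from banks) 69 billion kronor: a Riksbank asset is acquired → +69B.
Discount-window repayment 6 billion kronor: a Riksbank asset is shed → −6B.
Currency deposit 61 billion kronor: only the composition of liabilities changes → 0.
Government spending 55 billion kronor: only the composition of liabilities changes → 0.
Net: 69 − 6 + 0 + 0 = +63 billion.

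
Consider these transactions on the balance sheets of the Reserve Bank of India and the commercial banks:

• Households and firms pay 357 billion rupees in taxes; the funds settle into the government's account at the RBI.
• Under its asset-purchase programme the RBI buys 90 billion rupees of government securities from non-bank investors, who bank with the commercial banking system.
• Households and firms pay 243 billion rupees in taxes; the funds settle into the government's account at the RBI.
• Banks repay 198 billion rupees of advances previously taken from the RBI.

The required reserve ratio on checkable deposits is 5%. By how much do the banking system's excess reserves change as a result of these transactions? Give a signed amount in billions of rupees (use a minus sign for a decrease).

Government account inflow 357 billion rupees: reserves −357B, deposits −357B.
Asset purchase (from non-banks) 90 billion rupees: reserves +90B, deposits +90B.
Government account inflow 243 billion rupees: reserves −243B, deposits −243B.
Discount-window repayment 198 billion rupees: reserves −198B, deposits 0.
Totals: Δreserves = −708B, Δdeposits = −510B.
Δrequired reserves = 5% × −510B = −25.5B.
Δexcess reserves = Δreserves − Δrequired = −708B − (−25.5B) = -682.5 billion.

-682.5 billion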